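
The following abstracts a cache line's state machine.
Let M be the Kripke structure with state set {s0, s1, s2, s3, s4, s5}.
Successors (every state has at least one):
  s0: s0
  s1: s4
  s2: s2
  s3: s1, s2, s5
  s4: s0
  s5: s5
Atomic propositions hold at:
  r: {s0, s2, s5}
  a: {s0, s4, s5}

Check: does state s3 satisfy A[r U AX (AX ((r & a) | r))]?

Sat(r & a) = {s0, s5}
Sat((r & a) | r) = {s0, s2, s5}
Sat(AX ((r & a) | r)) = {s : every successor in {s0, s2, s5}} = {s0, s2, s4, s5}
Sat(AX (AX ((r & a) | r))) = {s : every successor in {s0, s2, s4, s5}} = {s0, s1, s2, s4, s5}
A[r U AX (AX ((r & a) | r))]: least fixpoint, start Z0 = Sat(AX (AX ((r & a) | r))) = {s0, s1, s2, s4, s5}, add states in Sat(r) with every successor in Z. Already a fixed point.
Sat(A[r U AX (AX ((r & a) | r))]) = {s0, s1, s2, s4, s5}
s3 ∉ Sat(A[r U AX (AX ((r & a) | r))]) = {s0, s1, s2, s4, s5}, so the formula does not hold at s3.

No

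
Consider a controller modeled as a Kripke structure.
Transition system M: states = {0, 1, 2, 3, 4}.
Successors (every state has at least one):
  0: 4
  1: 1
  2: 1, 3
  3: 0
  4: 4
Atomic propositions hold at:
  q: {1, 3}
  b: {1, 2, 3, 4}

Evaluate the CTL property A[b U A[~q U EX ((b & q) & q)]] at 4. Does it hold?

No

Sat(~q) = {0, 2, 4}
Sat(b & q) = {1, 3}
Sat((b & q) & q) = {1, 3}
Sat(EX ((b & q) & q)) = {s : some successor in {1, 3}} = {1, 2}
A[~q U EX ((b & q) & q)]: least fixpoint, start Z0 = Sat(EX ((b & q) & q)) = {1, 2}, add states in Sat(~q) with every successor in Z. Already a fixed point.
Sat(A[~q U EX ((b & q) & q)]) = {1, 2}
A[b U A[~q U EX ((b & q) & q)]]: least fixpoint, start Z0 = Sat(A[~q U EX ((b & q) & q)]) = {1, 2}, add states in Sat(b) with every successor in Z. Already a fixed point.
Sat(A[b U A[~q U EX ((b & q) & q)]]) = {1, 2}
4 ∉ Sat(A[b U A[~q U EX ((b & q) & q)]]) = {1, 2}, so the formula does not hold at 4.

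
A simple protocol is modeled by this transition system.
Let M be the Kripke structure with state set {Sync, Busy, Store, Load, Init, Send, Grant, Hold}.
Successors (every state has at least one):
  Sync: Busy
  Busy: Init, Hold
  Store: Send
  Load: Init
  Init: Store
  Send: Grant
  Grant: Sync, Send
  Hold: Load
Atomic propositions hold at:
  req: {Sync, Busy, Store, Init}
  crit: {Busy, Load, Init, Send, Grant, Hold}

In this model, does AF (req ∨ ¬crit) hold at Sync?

Sat(¬crit) = {Sync, Store}
Sat(req ∨ ¬crit) = {Sync, Busy, Store, Init}
AF (req ∨ ¬crit): least fixpoint, start Z0 = {Sync, Busy, Store, Init}, add states with every successor in Z. Z1 = {Sync, Busy, Store, Load, Init}; Z2 = {Sync, Busy, Store, Load, Init, Hold}; fixed.
Sat(AF (req ∨ ¬crit)) = {Sync, Busy, Store, Load, Init, Hold}
Sync ∈ Sat(AF (req ∨ ¬crit)) = {Sync, Busy, Store, Load, Init, Hold}, so the formula holds at Sync.

Yes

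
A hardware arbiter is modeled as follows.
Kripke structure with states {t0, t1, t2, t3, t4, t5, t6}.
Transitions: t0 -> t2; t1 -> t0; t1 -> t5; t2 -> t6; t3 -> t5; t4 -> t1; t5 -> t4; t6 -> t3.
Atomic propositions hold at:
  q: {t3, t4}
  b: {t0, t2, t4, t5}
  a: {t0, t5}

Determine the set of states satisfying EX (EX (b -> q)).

Sat(b -> q) = {t1, t3, t4, t6}
Sat(EX (b -> q)) = {s : some successor in {t1, t3, t4, t6}} = {t2, t4, t5, t6}
Sat(EX (EX (b -> q))) = {s : some successor in {t2, t4, t5, t6}} = {t0, t1, t2, t3, t5}

{t0, t1, t2, t3, t5}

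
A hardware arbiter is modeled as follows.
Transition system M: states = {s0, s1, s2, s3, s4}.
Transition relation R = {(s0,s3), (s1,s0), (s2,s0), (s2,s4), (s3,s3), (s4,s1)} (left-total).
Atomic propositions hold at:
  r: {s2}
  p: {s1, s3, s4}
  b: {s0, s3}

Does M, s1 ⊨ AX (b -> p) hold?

No

Sat(b -> p) = {s1, s2, s3, s4}
Sat(AX (b -> p)) = {s : every successor in {s1, s2, s3, s4}} = {s0, s3, s4}
s1 ∉ Sat(AX (b -> p)) = {s0, s3, s4}, so the formula does not hold at s1.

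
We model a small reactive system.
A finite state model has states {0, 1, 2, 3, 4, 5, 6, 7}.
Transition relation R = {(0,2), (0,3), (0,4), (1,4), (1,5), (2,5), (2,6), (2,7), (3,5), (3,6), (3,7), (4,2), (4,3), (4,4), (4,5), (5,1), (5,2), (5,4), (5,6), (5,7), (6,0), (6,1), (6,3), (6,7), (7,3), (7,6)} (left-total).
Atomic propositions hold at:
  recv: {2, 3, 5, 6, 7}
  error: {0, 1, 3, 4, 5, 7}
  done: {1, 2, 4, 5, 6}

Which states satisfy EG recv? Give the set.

{2, 3, 5, 6, 7}

EG recv: greatest fixpoint, start Z0 = {2, 3, 5, 6, 7}, keep only states in Sat with some successor in Z. Already a fixed point.
Sat(EG recv) = {2, 3, 5, 6, 7}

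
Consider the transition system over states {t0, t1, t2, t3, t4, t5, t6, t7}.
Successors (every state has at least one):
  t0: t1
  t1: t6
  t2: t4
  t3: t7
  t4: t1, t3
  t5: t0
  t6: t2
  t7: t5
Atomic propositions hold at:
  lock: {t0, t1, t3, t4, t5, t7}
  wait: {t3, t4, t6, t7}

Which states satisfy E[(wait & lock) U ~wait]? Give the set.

Sat(wait & lock) = {t3, t4, t7}
Sat(~wait) = {t0, t1, t2, t5}
E[(wait & lock) U ~wait]: least fixpoint, start Z0 = Sat(~wait) = {t0, t1, t2, t5}, add states in Sat(wait & lock) with some successor in Z. Z1 = {t0, t1, t2, t4, t5, t7}; Z2 = {t0, t1, t2, t3, t4, t5, t7}; fixed.
Sat(E[(wait & lock) U ~wait]) = {t0, t1, t2, t3, t4, t5, t7}

{t0, t1, t2, t3, t4, t5, t7}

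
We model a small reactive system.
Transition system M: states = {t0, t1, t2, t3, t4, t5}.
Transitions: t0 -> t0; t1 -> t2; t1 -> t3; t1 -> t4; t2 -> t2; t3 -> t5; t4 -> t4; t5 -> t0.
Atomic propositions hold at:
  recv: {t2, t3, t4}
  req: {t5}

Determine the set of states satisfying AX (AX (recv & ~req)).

{t2, t4}

Sat(~req) = {t0, t1, t2, t3, t4}
Sat(recv & ~req) = {t2, t3, t4}
Sat(AX (recv & ~req)) = {s : every successor in {t2, t3, t4}} = {t1, t2, t4}
Sat(AX (AX (recv & ~req))) = {s : every successor in {t1, t2, t4}} = {t2, t4}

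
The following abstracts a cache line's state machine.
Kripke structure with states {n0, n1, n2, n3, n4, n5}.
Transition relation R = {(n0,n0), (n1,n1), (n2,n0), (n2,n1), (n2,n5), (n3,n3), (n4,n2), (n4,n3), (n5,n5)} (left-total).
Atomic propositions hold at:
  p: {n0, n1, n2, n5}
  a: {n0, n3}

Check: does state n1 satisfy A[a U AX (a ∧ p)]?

No

Sat(a ∧ p) = {n0}
Sat(AX (a ∧ p)) = {s : every successor in {n0}} = {n0}
A[a U AX (a ∧ p)]: least fixpoint, start Z0 = Sat(AX (a ∧ p)) = {n0}, add states in Sat(a) with every successor in Z. Already a fixed point.
Sat(A[a U AX (a ∧ p)]) = {n0}
n1 ∉ Sat(A[a U AX (a ∧ p)]) = {n0}, so the formula does not hold at n1.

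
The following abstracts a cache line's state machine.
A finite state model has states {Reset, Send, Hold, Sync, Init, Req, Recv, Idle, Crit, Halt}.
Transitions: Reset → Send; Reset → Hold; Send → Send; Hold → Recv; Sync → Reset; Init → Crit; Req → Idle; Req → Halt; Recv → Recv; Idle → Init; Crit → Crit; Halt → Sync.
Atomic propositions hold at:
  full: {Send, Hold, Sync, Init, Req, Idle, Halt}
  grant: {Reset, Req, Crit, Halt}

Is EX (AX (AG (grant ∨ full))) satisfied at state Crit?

Sat(grant ∨ full) = {Reset, Send, Hold, Sync, Init, Req, Idle, Crit, Halt}
AG (grant ∨ full): greatest fixpoint, start Z0 = {Reset, Send, Hold, Sync, Init, Req, Idle, Crit, Halt}, keep only states in Sat with every successor in Z. Z1 = {Reset, Send, Sync, Init, Req, Idle, Crit, Halt}; Z2 = {Send, Sync, Init, Req, Idle, Crit, Halt}; Z3 = {Send, Init, Req, Idle, Crit, Halt}; Z4 = {Send, Init, Req, Idle, Crit}; Z5 = {Send, Init, Idle, Crit}; fixed.
Sat(AG (grant ∨ full)) = {Send, Init, Idle, Crit}
Sat(AX (AG (grant ∨ full))) = {s : every successor in {Send, Init, Idle, Crit}} = {Send, Init, Idle, Crit}
Sat(EX (AX (AG (grant ∨ full)))) = {s : some successor in {Send, Init, Idle, Crit}} = {Reset, Send, Init, Req, Idle, Crit}
Crit ∈ Sat(EX (AX (AG (grant ∨ full)))) = {Reset, Send, Init, Req, Idle, Crit}, so the formula holds at Crit.

Yes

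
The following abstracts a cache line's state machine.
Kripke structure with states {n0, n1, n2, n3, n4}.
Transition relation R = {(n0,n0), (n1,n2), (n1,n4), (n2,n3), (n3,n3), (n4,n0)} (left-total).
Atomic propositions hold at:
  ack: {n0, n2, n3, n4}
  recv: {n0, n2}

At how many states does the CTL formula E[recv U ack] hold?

4

E[recv U ack]: least fixpoint, start Z0 = Sat(ack) = {n0, n2, n3, n4}, add states in Sat(recv) with some successor in Z. Already a fixed point.
Sat(E[recv U ack]) = {n0, n2, n3, n4}
|Sat(E[recv U ack])| = |{n0, n2, n3, n4}| = 4.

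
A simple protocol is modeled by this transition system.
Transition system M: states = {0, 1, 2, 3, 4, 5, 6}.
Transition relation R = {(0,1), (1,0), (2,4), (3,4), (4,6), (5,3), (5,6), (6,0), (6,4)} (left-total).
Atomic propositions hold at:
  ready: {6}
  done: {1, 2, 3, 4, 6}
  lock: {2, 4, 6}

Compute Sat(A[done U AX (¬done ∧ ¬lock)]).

{1}

Sat(¬done) = {0, 5}
Sat(¬lock) = {0, 1, 3, 5}
Sat(¬done ∧ ¬lock) = {0, 5}
Sat(AX (¬done ∧ ¬lock)) = {s : every successor in {0, 5}} = {1}
A[done U AX (¬done ∧ ¬lock)]: least fixpoint, start Z0 = Sat(AX (¬done ∧ ¬lock)) = {1}, add states in Sat(done) with every successor in Z. Already a fixed point.
Sat(A[done U AX (¬done ∧ ¬lock)]) = {1}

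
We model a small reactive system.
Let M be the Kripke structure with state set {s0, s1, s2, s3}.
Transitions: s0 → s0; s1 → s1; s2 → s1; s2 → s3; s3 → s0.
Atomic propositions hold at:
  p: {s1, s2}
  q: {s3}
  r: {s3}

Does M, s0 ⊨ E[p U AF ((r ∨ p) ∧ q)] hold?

Sat(r ∨ p) = {s1, s2, s3}
Sat((r ∨ p) ∧ q) = {s3}
AF ((r ∨ p) ∧ q): least fixpoint, start Z0 = {s3}, add states with every successor in Z. Already a fixed point.
Sat(AF ((r ∨ p) ∧ q)) = {s3}
E[p U AF ((r ∨ p) ∧ q)]: least fixpoint, start Z0 = Sat(AF ((r ∨ p) ∧ q)) = {s3}, add states in Sat(p) with some successor in Z. Z1 = {s2, s3}; fixed.
Sat(E[p U AF ((r ∨ p) ∧ q)]) = {s2, s3}
s0 ∉ Sat(E[p U AF ((r ∨ p) ∧ q)]) = {s2, s3}, so the formula does not hold at s0.

No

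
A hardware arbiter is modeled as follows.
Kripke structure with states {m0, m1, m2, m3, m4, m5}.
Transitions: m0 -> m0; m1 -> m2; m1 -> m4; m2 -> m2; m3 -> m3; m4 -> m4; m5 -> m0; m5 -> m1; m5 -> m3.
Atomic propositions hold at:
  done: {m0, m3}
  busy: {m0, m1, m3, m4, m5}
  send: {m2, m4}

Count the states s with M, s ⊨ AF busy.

AF busy: least fixpoint, start Z0 = {m0, m1, m3, m4, m5}, add states with every successor in Z. Already a fixed point.
Sat(AF busy) = {m0, m1, m3, m4, m5}
|Sat(AF busy)| = |{m0, m1, m3, m4, m5}| = 5.

5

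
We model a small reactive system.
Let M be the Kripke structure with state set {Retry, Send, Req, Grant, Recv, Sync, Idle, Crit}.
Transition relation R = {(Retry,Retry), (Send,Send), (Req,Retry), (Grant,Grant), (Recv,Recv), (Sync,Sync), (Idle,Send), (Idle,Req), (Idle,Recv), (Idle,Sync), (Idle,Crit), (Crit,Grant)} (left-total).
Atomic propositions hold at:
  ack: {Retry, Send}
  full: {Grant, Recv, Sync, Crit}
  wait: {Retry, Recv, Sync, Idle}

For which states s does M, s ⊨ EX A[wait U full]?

{Grant, Recv, Sync, Idle, Crit}

A[wait U full]: least fixpoint, start Z0 = Sat(full) = {Grant, Recv, Sync, Crit}, add states in Sat(wait) with every successor in Z. Already a fixed point.
Sat(A[wait U full]) = {Grant, Recv, Sync, Crit}
Sat(EX A[wait U full]) = {s : some successor in {Grant, Recv, Sync, Crit}} = {Grant, Recv, Sync, Idle, Crit}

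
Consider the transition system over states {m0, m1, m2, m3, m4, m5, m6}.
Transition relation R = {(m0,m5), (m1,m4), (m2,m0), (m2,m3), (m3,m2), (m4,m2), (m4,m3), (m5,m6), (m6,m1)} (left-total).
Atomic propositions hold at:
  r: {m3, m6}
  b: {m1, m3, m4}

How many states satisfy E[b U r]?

4

E[b U r]: least fixpoint, start Z0 = Sat(r) = {m3, m6}, add states in Sat(b) with some successor in Z. Z1 = {m3, m4, m6}; Z2 = {m1, m3, m4, m6}; fixed.
Sat(E[b U r]) = {m1, m3, m4, m6}
|Sat(E[b U r])| = |{m1, m3, m4, m6}| = 4.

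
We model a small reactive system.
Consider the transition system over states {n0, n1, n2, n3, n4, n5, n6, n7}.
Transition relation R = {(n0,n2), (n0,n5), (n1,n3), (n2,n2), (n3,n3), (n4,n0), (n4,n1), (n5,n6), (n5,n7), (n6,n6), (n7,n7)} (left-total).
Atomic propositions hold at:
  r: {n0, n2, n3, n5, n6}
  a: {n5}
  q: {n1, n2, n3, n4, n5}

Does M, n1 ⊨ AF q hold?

Yes

AF q: least fixpoint, start Z0 = {n1, n2, n3, n4, n5}, add states with every successor in Z. Z1 = {n0, n1, n2, n3, n4, n5}; fixed.
Sat(AF q) = {n0, n1, n2, n3, n4, n5}
n1 ∈ Sat(AF q) = {n0, n1, n2, n3, n4, n5}, so the formula holds at n1.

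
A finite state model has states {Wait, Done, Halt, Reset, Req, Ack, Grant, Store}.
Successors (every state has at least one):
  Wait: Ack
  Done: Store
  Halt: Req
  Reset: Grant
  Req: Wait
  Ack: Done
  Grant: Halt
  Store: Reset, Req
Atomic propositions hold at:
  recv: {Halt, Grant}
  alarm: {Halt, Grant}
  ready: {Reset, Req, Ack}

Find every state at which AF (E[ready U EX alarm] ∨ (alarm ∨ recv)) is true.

Sat(EX alarm) = {s : some successor in {Halt, Grant}} = {Reset, Grant}
E[ready U EX alarm]: least fixpoint, start Z0 = Sat(EX alarm) = {Reset, Grant}, add states in Sat(ready) with some successor in Z. Already a fixed point.
Sat(E[ready U EX alarm]) = {Reset, Grant}
Sat(alarm ∨ recv) = {Halt, Grant}
Sat(E[ready U EX alarm] ∨ (alarm ∨ recv)) = {Halt, Reset, Grant}
AF (E[ready U EX alarm] ∨ (alarm ∨ recv)): least fixpoint, start Z0 = {Halt, Reset, Grant}, add states with every successor in Z. Already a fixed point.
Sat(AF (E[ready U EX alarm] ∨ (alarm ∨ recv))) = {Halt, Reset, Grant}

{Halt, Reset, Grant}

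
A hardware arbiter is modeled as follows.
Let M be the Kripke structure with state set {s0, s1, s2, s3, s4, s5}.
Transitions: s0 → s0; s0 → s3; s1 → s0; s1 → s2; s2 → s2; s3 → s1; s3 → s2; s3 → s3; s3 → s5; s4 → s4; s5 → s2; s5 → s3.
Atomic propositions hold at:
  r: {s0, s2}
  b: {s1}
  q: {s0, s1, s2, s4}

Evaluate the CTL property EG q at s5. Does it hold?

EG q: greatest fixpoint, start Z0 = {s0, s1, s2, s4}, keep only states in Sat with some successor in Z. Already a fixed point.
Sat(EG q) = {s0, s1, s2, s4}
s5 ∉ Sat(EG q) = {s0, s1, s2, s4}, so the formula does not hold at s5.

No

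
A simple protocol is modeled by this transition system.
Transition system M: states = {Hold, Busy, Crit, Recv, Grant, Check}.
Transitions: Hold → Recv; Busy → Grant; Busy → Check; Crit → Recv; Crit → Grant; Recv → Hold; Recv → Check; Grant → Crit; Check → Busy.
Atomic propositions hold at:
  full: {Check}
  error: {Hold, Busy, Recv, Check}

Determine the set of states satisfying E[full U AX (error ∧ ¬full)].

Sat(¬full) = {Hold, Busy, Crit, Recv, Grant}
Sat(error ∧ ¬full) = {Hold, Busy, Recv}
Sat(AX (error ∧ ¬full)) = {s : every successor in {Hold, Busy, Recv}} = {Hold, Check}
E[full U AX (error ∧ ¬full)]: least fixpoint, start Z0 = Sat(AX (error ∧ ¬full)) = {Hold, Check}, add states in Sat(full) with some successor in Z. Already a fixed point.
Sat(E[full U AX (error ∧ ¬full)]) = {Hold, Check}

{Hold, Check}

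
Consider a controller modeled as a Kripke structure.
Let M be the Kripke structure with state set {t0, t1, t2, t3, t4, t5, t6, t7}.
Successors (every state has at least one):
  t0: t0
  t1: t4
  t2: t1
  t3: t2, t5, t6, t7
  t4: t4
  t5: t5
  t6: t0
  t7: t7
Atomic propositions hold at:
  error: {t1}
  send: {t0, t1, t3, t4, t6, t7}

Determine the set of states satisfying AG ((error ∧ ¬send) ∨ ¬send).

{t5}

Sat(¬send) = {t2, t5}
Sat(error ∧ ¬send) = ∅
Sat((error ∧ ¬send) ∨ ¬send) = {t2, t5}
AG ((error ∧ ¬send) ∨ ¬send): greatest fixpoint, start Z0 = {t2, t5}, keep only states in Sat with every successor in Z. Z1 = {t5}; fixed.
Sat(AG ((error ∧ ¬send) ∨ ¬send)) = {t5}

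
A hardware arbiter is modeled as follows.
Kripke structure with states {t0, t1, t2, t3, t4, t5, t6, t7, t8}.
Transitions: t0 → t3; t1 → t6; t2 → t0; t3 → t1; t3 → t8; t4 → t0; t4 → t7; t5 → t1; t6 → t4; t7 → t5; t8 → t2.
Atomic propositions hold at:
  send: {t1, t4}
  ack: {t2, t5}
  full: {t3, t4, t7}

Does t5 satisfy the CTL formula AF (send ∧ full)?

Yes

Sat(send ∧ full) = {t4}
AF (send ∧ full): least fixpoint, start Z0 = {t4}, add states with every successor in Z. Z1 = {t4, t6}; Z2 = {t1, t4, t6}; Z3 = {t1, t4, t5, t6}; Z4 = {t1, t4, t5, t6, t7}; fixed.
Sat(AF (send ∧ full)) = {t1, t4, t5, t6, t7}
t5 ∈ Sat(AF (send ∧ full)) = {t1, t4, t5, t6, t7}, so the formula holds at t5.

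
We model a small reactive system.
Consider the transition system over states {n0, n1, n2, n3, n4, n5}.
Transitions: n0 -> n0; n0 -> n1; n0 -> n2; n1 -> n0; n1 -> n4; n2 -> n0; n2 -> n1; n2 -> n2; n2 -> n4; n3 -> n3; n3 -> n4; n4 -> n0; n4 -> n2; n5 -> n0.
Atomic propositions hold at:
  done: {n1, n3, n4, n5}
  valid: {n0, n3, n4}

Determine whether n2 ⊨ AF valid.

No

AF valid: least fixpoint, start Z0 = {n0, n3, n4}, add states with every successor in Z. Z1 = {n0, n1, n3, n4, n5}; fixed.
Sat(AF valid) = {n0, n1, n3, n4, n5}
n2 ∉ Sat(AF valid) = {n0, n1, n3, n4, n5}, so the formula does not hold at n2.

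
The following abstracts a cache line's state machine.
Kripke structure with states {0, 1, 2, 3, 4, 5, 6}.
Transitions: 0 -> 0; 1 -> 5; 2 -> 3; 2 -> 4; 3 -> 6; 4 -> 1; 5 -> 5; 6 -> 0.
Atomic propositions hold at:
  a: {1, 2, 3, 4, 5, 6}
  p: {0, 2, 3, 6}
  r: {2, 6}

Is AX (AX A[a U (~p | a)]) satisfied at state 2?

Yes

Sat(~p) = {1, 4, 5}
Sat(~p | a) = {1, 2, 3, 4, 5, 6}
A[a U (~p | a)]: least fixpoint, start Z0 = Sat((~p | a)) = {1, 2, 3, 4, 5, 6}, add states in Sat(a) with every successor in Z. Already a fixed point.
Sat(A[a U (~p | a)]) = {1, 2, 3, 4, 5, 6}
Sat(AX A[a U (~p | a)]) = {s : every successor in {1, 2, 3, 4, 5, 6}} = {1, 2, 3, 4, 5}
Sat(AX (AX A[a U (~p | a)])) = {s : every successor in {1, 2, 3, 4, 5}} = {1, 2, 4, 5}
2 ∈ Sat(AX (AX A[a U (~p | a)])) = {1, 2, 4, 5}, so the formula holds at 2.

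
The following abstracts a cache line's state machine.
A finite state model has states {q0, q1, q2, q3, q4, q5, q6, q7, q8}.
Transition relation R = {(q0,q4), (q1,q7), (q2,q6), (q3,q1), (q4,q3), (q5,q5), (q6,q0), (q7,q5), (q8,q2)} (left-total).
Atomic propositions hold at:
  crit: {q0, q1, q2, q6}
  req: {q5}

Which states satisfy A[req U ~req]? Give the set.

{q0, q1, q2, q3, q4, q6, q7, q8}

Sat(~req) = {q0, q1, q2, q3, q4, q6, q7, q8}
A[req U ~req]: least fixpoint, start Z0 = Sat(~req) = {q0, q1, q2, q3, q4, q6, q7, q8}, add states in Sat(req) with every successor in Z. Already a fixed point.
Sat(A[req U ~req]) = {q0, q1, q2, q3, q4, q6, q7, q8}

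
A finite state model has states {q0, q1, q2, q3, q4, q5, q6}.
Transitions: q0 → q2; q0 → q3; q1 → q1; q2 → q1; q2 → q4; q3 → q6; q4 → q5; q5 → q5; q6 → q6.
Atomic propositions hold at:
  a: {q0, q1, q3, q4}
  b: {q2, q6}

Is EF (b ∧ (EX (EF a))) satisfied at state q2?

EF a: least fixpoint, start Z0 = {q0, q1, q3, q4}, add states with some successor in Z. Z1 = {q0, q1, q2, q3, q4}; fixed.
Sat(EF a) = {q0, q1, q2, q3, q4}
Sat(EX (EF a)) = {s : some successor in {q0, q1, q2, q3, q4}} = {q0, q1, q2}
Sat(b ∧ (EX (EF a))) = {q2}
EF (b ∧ (EX (EF a))): least fixpoint, start Z0 = {q2}, add states with some successor in Z. Z1 = {q0, q2}; fixed.
Sat(EF (b ∧ (EX (EF a)))) = {q0, q2}
q2 ∈ Sat(EF (b ∧ (EX (EF a)))) = {q0, q2}, so the formula holds at q2.

Yes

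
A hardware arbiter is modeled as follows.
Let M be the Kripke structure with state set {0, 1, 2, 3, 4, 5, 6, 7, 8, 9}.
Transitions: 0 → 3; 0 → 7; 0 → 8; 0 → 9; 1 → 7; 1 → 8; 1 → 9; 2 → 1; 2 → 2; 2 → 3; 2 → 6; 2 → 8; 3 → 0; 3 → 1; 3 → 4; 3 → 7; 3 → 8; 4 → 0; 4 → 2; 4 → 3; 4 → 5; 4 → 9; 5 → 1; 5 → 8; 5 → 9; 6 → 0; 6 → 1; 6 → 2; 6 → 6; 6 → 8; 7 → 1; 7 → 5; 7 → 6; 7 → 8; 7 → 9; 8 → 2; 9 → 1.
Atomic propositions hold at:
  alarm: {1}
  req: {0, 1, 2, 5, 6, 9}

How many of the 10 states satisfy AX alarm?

1

Sat(AX alarm) = {s : every successor in {1}} = {9}
|Sat(AX alarm)| = |{9}| = 1.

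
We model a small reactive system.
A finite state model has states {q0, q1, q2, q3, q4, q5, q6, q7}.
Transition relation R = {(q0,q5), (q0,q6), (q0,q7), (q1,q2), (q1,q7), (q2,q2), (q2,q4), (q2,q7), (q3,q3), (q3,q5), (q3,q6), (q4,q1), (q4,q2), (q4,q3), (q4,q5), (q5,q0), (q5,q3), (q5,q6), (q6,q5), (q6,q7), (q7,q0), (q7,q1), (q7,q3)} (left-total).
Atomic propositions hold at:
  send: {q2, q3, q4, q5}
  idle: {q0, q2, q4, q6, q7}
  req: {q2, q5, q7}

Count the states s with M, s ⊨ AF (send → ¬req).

Sat(¬req) = {q0, q1, q3, q4, q6}
Sat(send → ¬req) = {q0, q1, q3, q4, q6, q7}
AF (send → ¬req): least fixpoint, start Z0 = {q0, q1, q3, q4, q6, q7}, add states with every successor in Z. Z1 = {q0, q1, q3, q4, q5, q6, q7}; fixed.
Sat(AF (send → ¬req)) = {q0, q1, q3, q4, q5, q6, q7}
|Sat(AF (send → ¬req))| = |{q0, q1, q3, q4, q5, q6, q7}| = 7.

7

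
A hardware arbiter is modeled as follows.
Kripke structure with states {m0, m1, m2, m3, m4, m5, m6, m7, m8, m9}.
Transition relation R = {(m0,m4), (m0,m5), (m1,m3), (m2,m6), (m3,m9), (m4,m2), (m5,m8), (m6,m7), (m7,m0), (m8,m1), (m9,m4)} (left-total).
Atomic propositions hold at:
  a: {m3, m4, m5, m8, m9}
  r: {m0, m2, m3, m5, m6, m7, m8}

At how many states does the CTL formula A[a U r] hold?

9

A[a U r]: least fixpoint, start Z0 = Sat(r) = {m0, m2, m3, m5, m6, m7, m8}, add states in Sat(a) with every successor in Z. Z1 = {m0, m2, m3, m4, m5, m6, m7, m8}; Z2 = {m0, m2, m3, m4, m5, m6, m7, m8, m9}; fixed.
Sat(A[a U r]) = {m0, m2, m3, m4, m5, m6, m7, m8, m9}
|Sat(A[a U r])| = |{m0, m2, m3, m4, m5, m6, m7, m8, m9}| = 9.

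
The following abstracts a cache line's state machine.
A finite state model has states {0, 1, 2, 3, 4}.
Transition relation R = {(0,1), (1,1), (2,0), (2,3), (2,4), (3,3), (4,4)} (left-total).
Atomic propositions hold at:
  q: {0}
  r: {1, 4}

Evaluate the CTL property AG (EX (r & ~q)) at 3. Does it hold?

Sat(~q) = {1, 2, 3, 4}
Sat(r & ~q) = {1, 4}
Sat(EX (r & ~q)) = {s : some successor in {1, 4}} = {0, 1, 2, 4}
AG (EX (r & ~q)): greatest fixpoint, start Z0 = {0, 1, 2, 4}, keep only states in Sat with every successor in Z. Z1 = {0, 1, 4}; fixed.
Sat(AG (EX (r & ~q))) = {0, 1, 4}
3 ∉ Sat(AG (EX (r & ~q))) = {0, 1, 4}, so the formula does not hold at 3.

No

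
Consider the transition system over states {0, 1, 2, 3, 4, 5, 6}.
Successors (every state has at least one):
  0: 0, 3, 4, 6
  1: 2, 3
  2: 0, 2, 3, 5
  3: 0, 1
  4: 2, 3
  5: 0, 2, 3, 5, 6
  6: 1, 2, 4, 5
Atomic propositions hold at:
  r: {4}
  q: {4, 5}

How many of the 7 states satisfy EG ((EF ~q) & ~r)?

Sat(~q) = {0, 1, 2, 3, 6}
EF ~q: least fixpoint, start Z0 = {0, 1, 2, 3, 6}, add states with some successor in Z. Z1 = {0, 1, 2, 3, 4, 5, 6}; fixed.
Sat(EF ~q) = {0, 1, 2, 3, 4, 5, 6}
Sat(~r) = {0, 1, 2, 3, 5, 6}
Sat((EF ~q) & ~r) = {0, 1, 2, 3, 5, 6}
EG ((EF ~q) & ~r): greatest fixpoint, start Z0 = {0, 1, 2, 3, 5, 6}, keep only states in Sat with some successor in Z. Already a fixed point.
Sat(EG ((EF ~q) & ~r)) = {0, 1, 2, 3, 5, 6}
|Sat(EG ((EF ~q) & ~r))| = |{0, 1, 2, 3, 5, 6}| = 6.

6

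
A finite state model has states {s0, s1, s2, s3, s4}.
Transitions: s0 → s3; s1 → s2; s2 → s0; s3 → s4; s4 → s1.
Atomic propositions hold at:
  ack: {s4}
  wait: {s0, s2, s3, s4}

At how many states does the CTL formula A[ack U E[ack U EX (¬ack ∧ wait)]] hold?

Sat(¬ack) = {s0, s1, s2, s3}
Sat(¬ack ∧ wait) = {s0, s2, s3}
Sat(EX (¬ack ∧ wait)) = {s : some successor in {s0, s2, s3}} = {s0, s1, s2}
E[ack U EX (¬ack ∧ wait)]: least fixpoint, start Z0 = Sat(EX (¬ack ∧ wait)) = {s0, s1, s2}, add states in Sat(ack) with some successor in Z. Z1 = {s0, s1, s2, s4}; fixed.
Sat(E[ack U EX (¬ack ∧ wait)]) = {s0, s1, s2, s4}
A[ack U E[ack U EX (¬ack ∧ wait)]]: least fixpoint, start Z0 = Sat(E[ack U EX (¬ack ∧ wait)]) = {s0, s1, s2, s4}, add states in Sat(ack) with every successor in Z. Already a fixed point.
Sat(A[ack U E[ack U EX (¬ack ∧ wait)]]) = {s0, s1, s2, s4}
|Sat(A[ack U E[ack U EX (¬ack ∧ wait)]])| = |{s0, s1, s2, s4}| = 4.

4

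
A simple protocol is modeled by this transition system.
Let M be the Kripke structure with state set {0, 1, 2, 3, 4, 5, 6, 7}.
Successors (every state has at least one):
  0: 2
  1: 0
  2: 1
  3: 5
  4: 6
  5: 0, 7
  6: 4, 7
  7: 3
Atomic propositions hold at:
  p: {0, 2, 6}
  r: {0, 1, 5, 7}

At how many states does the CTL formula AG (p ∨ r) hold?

3

Sat(p ∨ r) = {0, 1, 2, 5, 6, 7}
AG (p ∨ r): greatest fixpoint, start Z0 = {0, 1, 2, 5, 6, 7}, keep only states in Sat with every successor in Z. Z1 = {0, 1, 2, 5}; Z2 = {0, 1, 2}; fixed.
Sat(AG (p ∨ r)) = {0, 1, 2}
|Sat(AG (p ∨ r))| = |{0, 1, 2}| = 3.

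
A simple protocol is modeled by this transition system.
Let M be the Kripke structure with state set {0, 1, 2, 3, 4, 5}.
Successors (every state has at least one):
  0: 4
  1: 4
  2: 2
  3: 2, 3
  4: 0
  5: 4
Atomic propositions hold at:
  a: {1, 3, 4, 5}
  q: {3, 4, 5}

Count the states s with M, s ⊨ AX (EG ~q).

1

Sat(~q) = {0, 1, 2}
EG ~q: greatest fixpoint, start Z0 = {0, 1, 2}, keep only states in Sat with some successor in Z. Z1 = {2}; fixed.
Sat(EG ~q) = {2}
Sat(AX (EG ~q)) = {s : every successor in {2}} = {2}
|Sat(AX (EG ~q))| = |{2}| = 1.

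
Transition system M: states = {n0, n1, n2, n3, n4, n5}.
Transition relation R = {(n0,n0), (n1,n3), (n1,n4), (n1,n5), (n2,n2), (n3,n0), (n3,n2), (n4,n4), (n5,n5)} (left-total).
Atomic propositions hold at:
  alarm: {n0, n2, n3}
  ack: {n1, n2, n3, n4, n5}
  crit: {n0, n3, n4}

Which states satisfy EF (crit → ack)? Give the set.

{n1, n2, n3, n4, n5}

Sat(crit → ack) = {n1, n2, n3, n4, n5}
EF (crit → ack): least fixpoint, start Z0 = {n1, n2, n3, n4, n5}, add states with some successor in Z. Already a fixed point.
Sat(EF (crit → ack)) = {n1, n2, n3, n4, n5}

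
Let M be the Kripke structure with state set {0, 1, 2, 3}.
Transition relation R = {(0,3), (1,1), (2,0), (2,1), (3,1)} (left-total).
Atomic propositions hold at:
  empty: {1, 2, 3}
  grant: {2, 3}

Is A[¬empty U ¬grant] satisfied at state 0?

Sat(¬empty) = {0}
Sat(¬grant) = {0, 1}
A[¬empty U ¬grant]: least fixpoint, start Z0 = Sat(¬grant) = {0, 1}, add states in Sat(¬empty) with every successor in Z. Already a fixed point.
Sat(A[¬empty U ¬grant]) = {0, 1}
0 ∈ Sat(A[¬empty U ¬grant]) = {0, 1}, so the formula holds at 0.

Yes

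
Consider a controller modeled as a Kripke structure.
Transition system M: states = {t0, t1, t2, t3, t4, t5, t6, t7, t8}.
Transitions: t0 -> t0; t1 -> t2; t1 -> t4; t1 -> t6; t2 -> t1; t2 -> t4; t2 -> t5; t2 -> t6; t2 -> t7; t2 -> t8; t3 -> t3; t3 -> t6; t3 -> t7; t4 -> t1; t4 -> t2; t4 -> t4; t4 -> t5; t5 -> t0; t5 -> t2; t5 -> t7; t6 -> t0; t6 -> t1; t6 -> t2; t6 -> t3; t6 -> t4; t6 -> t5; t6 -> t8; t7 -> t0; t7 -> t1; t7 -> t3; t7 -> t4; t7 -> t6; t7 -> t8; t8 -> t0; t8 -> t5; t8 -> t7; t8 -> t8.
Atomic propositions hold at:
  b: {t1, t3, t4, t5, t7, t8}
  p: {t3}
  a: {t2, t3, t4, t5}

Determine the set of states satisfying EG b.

EG b: greatest fixpoint, start Z0 = {t1, t3, t4, t5, t7, t8}, keep only states in Sat with some successor in Z. Already a fixed point.
Sat(EG b) = {t1, t3, t4, t5, t7, t8}

{t1, t3, t4, t5, t7, t8}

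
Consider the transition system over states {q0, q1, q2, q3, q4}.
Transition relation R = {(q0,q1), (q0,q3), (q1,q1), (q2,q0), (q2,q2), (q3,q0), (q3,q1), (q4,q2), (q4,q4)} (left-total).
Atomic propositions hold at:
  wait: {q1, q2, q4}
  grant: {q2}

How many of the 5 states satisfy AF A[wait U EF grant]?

EF grant: least fixpoint, start Z0 = {q2}, add states with some successor in Z. Z1 = {q2, q4}; fixed.
Sat(EF grant) = {q2, q4}
A[wait U EF grant]: least fixpoint, start Z0 = Sat(EF grant) = {q2, q4}, add states in Sat(wait) with every successor in Z. Already a fixed point.
Sat(A[wait U EF grant]) = {q2, q4}
AF A[wait U EF grant]: least fixpoint, start Z0 = {q2, q4}, add states with every successor in Z. Already a fixed point.
Sat(AF A[wait U EF grant]) = {q2, q4}
|Sat(AF A[wait U EF grant])| = |{q2, q4}| = 2.

2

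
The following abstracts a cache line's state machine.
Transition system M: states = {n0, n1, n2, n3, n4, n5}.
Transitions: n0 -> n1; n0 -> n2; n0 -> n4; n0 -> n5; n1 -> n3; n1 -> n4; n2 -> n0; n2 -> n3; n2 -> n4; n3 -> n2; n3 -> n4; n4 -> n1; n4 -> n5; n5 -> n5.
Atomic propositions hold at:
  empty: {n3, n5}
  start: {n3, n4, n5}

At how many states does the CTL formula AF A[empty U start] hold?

A[empty U start]: least fixpoint, start Z0 = Sat(start) = {n3, n4, n5}, add states in Sat(empty) with every successor in Z. Already a fixed point.
Sat(A[empty U start]) = {n3, n4, n5}
AF A[empty U start]: least fixpoint, start Z0 = {n3, n4, n5}, add states with every successor in Z. Z1 = {n1, n3, n4, n5}; fixed.
Sat(AF A[empty U start]) = {n1, n3, n4, n5}
|Sat(AF A[empty U start])| = |{n1, n3, n4, n5}| = 4.

4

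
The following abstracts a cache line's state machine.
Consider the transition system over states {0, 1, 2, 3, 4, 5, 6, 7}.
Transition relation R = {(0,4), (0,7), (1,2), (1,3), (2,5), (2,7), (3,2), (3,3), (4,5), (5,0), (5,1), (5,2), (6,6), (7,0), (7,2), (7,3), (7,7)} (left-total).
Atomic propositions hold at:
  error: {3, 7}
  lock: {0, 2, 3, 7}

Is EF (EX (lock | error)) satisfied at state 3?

Yes

Sat(lock | error) = {0, 2, 3, 7}
Sat(EX (lock | error)) = {s : some successor in {0, 2, 3, 7}} = {0, 1, 2, 3, 5, 7}
EF (EX (lock | error)): least fixpoint, start Z0 = {0, 1, 2, 3, 5, 7}, add states with some successor in Z. Z1 = {0, 1, 2, 3, 4, 5, 7}; fixed.
Sat(EF (EX (lock | error))) = {0, 1, 2, 3, 4, 5, 7}
3 ∈ Sat(EF (EX (lock | error))) = {0, 1, 2, 3, 4, 5, 7}, so the formula holds at 3.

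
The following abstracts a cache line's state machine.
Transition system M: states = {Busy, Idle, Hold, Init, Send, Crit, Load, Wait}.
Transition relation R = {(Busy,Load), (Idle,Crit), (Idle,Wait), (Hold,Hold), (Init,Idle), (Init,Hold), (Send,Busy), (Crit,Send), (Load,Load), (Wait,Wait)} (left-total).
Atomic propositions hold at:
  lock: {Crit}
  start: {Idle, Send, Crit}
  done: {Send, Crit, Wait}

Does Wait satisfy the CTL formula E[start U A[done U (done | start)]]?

Yes

Sat(done | start) = {Idle, Send, Crit, Wait}
A[done U (done | start)]: least fixpoint, start Z0 = Sat((done | start)) = {Idle, Send, Crit, Wait}, add states in Sat(done) with every successor in Z. Already a fixed point.
Sat(A[done U (done | start)]) = {Idle, Send, Crit, Wait}
E[start U A[done U (done | start)]]: least fixpoint, start Z0 = Sat(A[done U (done | start)]) = {Idle, Send, Crit, Wait}, add states in Sat(start) with some successor in Z. Already a fixed point.
Sat(E[start U A[done U (done | start)]]) = {Idle, Send, Crit, Wait}
Wait ∈ Sat(E[start U A[done U (done | start)]]) = {Idle, Send, Crit, Wait}, so the formula holds at Wait.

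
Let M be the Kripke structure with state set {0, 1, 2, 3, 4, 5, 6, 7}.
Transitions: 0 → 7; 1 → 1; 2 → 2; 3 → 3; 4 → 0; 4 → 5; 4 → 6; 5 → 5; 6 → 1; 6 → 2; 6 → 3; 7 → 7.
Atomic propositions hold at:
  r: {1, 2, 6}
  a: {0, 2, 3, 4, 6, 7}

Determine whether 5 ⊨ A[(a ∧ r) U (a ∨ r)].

No

Sat(a ∧ r) = {2, 6}
Sat(a ∨ r) = {0, 1, 2, 3, 4, 6, 7}
A[(a ∧ r) U (a ∨ r)]: least fixpoint, start Z0 = Sat((a ∨ r)) = {0, 1, 2, 3, 4, 6, 7}, add states in Sat(a ∧ r) with every successor in Z. Already a fixed point.
Sat(A[(a ∧ r) U (a ∨ r)]) = {0, 1, 2, 3, 4, 6, 7}
5 ∉ Sat(A[(a ∧ r) U (a ∨ r)]) = {0, 1, 2, 3, 4, 6, 7}, so the formula does not hold at 5.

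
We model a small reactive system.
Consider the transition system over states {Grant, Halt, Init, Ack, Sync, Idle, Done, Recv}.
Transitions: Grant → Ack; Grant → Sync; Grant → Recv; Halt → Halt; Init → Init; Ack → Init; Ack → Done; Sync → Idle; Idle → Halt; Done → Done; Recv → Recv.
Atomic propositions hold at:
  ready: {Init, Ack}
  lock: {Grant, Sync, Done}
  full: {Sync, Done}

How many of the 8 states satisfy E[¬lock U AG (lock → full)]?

7

Sat(¬lock) = {Halt, Init, Ack, Idle, Recv}
Sat(lock → full) = {Halt, Init, Ack, Sync, Idle, Done, Recv}
AG (lock → full): greatest fixpoint, start Z0 = {Halt, Init, Ack, Sync, Idle, Done, Recv}, keep only states in Sat with every successor in Z. Already a fixed point.
Sat(AG (lock → full)) = {Halt, Init, Ack, Sync, Idle, Done, Recv}
E[¬lock U AG (lock → full)]: least fixpoint, start Z0 = Sat(AG (lock → full)) = {Halt, Init, Ack, Sync, Idle, Done, Recv}, add states in Sat(¬lock) with some successor in Z. Already a fixed point.
Sat(E[¬lock U AG (lock → full)]) = {Halt, Init, Ack, Sync, Idle, Done, Recv}
|Sat(E[¬lock U AG (lock → full)])| = |{Halt, Init, Ack, Sync, Idle, Done, Recv}| = 7.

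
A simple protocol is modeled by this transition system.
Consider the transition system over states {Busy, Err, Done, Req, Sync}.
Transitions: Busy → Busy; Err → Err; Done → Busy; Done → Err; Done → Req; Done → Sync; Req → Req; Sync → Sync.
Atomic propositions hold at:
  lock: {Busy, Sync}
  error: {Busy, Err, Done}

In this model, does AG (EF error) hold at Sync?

EF error: least fixpoint, start Z0 = {Busy, Err, Done}, add states with some successor in Z. Already a fixed point.
Sat(EF error) = {Busy, Err, Done}
AG (EF error): greatest fixpoint, start Z0 = {Busy, Err, Done}, keep only states in Sat with every successor in Z. Z1 = {Busy, Err}; fixed.
Sat(AG (EF error)) = {Busy, Err}
Sync ∉ Sat(AG (EF error)) = {Busy, Err}, so the formula does not hold at Sync.

No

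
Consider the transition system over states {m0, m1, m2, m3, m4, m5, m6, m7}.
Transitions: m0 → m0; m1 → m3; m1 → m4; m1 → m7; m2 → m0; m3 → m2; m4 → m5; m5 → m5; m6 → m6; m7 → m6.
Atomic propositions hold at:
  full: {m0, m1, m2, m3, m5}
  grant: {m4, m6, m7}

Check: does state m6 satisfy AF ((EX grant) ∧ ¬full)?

Sat(EX grant) = {s : some successor in {m4, m6, m7}} = {m1, m6, m7}
Sat(¬full) = {m4, m6, m7}
Sat((EX grant) ∧ ¬full) = {m6, m7}
AF ((EX grant) ∧ ¬full): least fixpoint, start Z0 = {m6, m7}, add states with every successor in Z. Already a fixed point.
Sat(AF ((EX grant) ∧ ¬full)) = {m6, m7}
m6 ∈ Sat(AF ((EX grant) ∧ ¬full)) = {m6, m7}, so the formula holds at m6.

Yes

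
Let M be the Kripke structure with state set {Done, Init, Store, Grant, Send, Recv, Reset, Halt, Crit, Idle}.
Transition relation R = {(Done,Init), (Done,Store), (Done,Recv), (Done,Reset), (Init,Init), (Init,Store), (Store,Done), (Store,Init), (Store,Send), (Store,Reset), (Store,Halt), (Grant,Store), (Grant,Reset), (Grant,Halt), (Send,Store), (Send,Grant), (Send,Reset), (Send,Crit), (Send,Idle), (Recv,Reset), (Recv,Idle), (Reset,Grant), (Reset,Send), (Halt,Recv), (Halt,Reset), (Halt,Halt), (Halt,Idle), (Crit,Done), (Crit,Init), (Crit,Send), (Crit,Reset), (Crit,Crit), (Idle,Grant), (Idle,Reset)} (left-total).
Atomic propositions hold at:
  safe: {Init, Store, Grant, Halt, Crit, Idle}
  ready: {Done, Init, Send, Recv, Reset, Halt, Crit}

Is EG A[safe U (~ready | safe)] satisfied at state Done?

Sat(~ready) = {Store, Grant, Idle}
Sat(~ready | safe) = {Init, Store, Grant, Halt, Crit, Idle}
A[safe U (~ready | safe)]: least fixpoint, start Z0 = Sat((~ready | safe)) = {Init, Store, Grant, Halt, Crit, Idle}, add states in Sat(safe) with every successor in Z. Already a fixed point.
Sat(A[safe U (~ready | safe)]) = {Init, Store, Grant, Halt, Crit, Idle}
EG A[safe U (~ready | safe)]: greatest fixpoint, start Z0 = {Init, Store, Grant, Halt, Crit, Idle}, keep only states in Sat with some successor in Z. Already a fixed point.
Sat(EG A[safe U (~ready | safe)]) = {Init, Store, Grant, Halt, Crit, Idle}
Done ∉ Sat(EG A[safe U (~ready | safe)]) = {Init, Store, Grant, Halt, Crit, Idle}, so the formula does not hold at Done.

No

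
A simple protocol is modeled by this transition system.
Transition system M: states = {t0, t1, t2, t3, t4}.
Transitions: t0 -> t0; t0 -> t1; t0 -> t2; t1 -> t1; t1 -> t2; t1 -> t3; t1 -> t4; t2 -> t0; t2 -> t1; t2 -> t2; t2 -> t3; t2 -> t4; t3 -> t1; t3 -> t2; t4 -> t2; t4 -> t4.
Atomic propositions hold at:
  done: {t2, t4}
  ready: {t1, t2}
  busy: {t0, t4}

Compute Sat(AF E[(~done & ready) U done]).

{t1, t2, t3, t4}

Sat(~done) = {t0, t1, t3}
Sat(~done & ready) = {t1}
E[(~done & ready) U done]: least fixpoint, start Z0 = Sat(done) = {t2, t4}, add states in Sat(~done & ready) with some successor in Z. Z1 = {t1, t2, t4}; fixed.
Sat(E[(~done & ready) U done]) = {t1, t2, t4}
AF E[(~done & ready) U done]: least fixpoint, start Z0 = {t1, t2, t4}, add states with every successor in Z. Z1 = {t1, t2, t3, t4}; fixed.
Sat(AF E[(~done & ready) U done]) = {t1, t2, t3, t4}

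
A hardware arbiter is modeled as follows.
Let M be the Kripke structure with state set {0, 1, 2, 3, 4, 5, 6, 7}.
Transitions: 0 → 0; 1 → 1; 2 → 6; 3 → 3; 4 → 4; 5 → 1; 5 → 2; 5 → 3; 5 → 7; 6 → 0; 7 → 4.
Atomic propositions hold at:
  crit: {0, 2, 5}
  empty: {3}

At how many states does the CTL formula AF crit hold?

4

AF crit: least fixpoint, start Z0 = {0, 2, 5}, add states with every successor in Z. Z1 = {0, 2, 5, 6}; fixed.
Sat(AF crit) = {0, 2, 5, 6}
|Sat(AF crit)| = |{0, 2, 5, 6}| = 4.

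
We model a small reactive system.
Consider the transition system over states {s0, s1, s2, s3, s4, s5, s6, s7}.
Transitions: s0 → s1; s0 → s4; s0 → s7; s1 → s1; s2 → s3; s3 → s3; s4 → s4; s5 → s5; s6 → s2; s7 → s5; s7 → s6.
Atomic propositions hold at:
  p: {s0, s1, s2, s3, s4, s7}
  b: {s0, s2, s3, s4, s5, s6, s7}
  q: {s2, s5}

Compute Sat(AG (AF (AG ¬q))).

Sat(¬q) = {s0, s1, s3, s4, s6, s7}
AG ¬q: greatest fixpoint, start Z0 = {s0, s1, s3, s4, s6, s7}, keep only states in Sat with every successor in Z. Z1 = {s0, s1, s3, s4}; Z2 = {s1, s3, s4}; fixed.
Sat(AG ¬q) = {s1, s3, s4}
AF (AG ¬q): least fixpoint, start Z0 = {s1, s3, s4}, add states with every successor in Z. Z1 = {s1, s2, s3, s4}; Z2 = {s1, s2, s3, s4, s6}; fixed.
Sat(AF (AG ¬q)) = {s1, s2, s3, s4, s6}
AG (AF (AG ¬q)): greatest fixpoint, start Z0 = {s1, s2, s3, s4, s6}, keep only states in Sat with every successor in Z. Already a fixed point.
Sat(AG (AF (AG ¬q))) = {s1, s2, s3, s4, s6}

{s1, s2, s3, s4, s6}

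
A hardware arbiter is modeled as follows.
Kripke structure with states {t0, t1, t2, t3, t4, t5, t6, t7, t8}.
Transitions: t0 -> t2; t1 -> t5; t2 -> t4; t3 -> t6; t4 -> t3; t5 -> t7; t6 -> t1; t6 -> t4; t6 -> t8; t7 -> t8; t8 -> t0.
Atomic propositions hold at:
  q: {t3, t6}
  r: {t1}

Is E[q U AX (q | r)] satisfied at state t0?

Sat(q | r) = {t1, t3, t6}
Sat(AX (q | r)) = {s : every successor in {t1, t3, t6}} = {t3, t4}
E[q U AX (q | r)]: least fixpoint, start Z0 = Sat(AX (q | r)) = {t3, t4}, add states in Sat(q) with some successor in Z. Z1 = {t3, t4, t6}; fixed.
Sat(E[q U AX (q | r)]) = {t3, t4, t6}
t0 ∉ Sat(E[q U AX (q | r)]) = {t3, t4, t6}, so the formula does not hold at t0.

No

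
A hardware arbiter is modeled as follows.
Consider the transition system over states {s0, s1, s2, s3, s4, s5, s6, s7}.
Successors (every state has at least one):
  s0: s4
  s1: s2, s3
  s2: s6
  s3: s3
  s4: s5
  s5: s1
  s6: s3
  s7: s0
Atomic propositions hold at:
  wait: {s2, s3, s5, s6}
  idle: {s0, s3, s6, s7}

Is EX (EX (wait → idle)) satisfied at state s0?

Sat(wait → idle) = {s0, s1, s3, s4, s6, s7}
Sat(EX (wait → idle)) = {s : some successor in {s0, s1, s3, s4, s6, s7}} = {s0, s1, s2, s3, s5, s6, s7}
Sat(EX (EX (wait → idle))) = {s : some successor in {s0, s1, s2, s3, s5, s6, s7}} = {s1, s2, s3, s4, s5, s6, s7}
s0 ∉ Sat(EX (EX (wait → idle))) = {s1, s2, s3, s4, s5, s6, s7}, so the formula does not hold at s0.

No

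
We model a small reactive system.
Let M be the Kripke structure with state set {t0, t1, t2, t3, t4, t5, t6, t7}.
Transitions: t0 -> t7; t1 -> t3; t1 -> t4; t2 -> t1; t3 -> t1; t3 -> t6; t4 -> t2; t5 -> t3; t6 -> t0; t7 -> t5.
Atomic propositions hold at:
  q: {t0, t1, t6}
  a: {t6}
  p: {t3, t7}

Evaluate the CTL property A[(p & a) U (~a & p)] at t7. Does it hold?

Sat(p & a) = ∅
Sat(~a) = {t0, t1, t2, t3, t4, t5, t7}
Sat(~a & p) = {t3, t7}
A[(p & a) U (~a & p)]: least fixpoint, start Z0 = Sat((~a & p)) = {t3, t7}, add states in Sat(p & a) with every successor in Z. Already a fixed point.
Sat(A[(p & a) U (~a & p)]) = {t3, t7}
t7 ∈ Sat(A[(p & a) U (~a & p)]) = {t3, t7}, so the formula holds at t7.

Yes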